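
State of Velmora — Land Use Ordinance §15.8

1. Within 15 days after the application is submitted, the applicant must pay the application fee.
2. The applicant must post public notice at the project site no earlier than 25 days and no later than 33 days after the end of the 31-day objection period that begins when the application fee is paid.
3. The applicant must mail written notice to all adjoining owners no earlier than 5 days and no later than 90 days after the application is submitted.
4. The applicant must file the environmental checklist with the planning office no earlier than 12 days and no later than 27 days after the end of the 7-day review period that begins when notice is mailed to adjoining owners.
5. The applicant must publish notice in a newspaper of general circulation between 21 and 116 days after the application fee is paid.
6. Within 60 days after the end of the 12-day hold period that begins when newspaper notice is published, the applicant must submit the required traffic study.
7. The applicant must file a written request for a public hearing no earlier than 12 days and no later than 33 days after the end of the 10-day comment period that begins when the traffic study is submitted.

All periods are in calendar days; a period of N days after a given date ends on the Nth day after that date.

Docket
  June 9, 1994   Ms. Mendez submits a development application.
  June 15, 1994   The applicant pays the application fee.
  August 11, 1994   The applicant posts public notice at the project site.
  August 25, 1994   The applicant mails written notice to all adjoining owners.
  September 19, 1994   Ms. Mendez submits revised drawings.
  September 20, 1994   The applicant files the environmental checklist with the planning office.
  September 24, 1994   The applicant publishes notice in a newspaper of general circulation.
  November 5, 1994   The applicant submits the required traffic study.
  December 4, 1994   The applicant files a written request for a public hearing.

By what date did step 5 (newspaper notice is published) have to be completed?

October 9, 1994

Step 5 runs from June 15, 1994, when the application fee is paid. The window is 21–116 days after June 15, 1994; it closes on October 9, 1994.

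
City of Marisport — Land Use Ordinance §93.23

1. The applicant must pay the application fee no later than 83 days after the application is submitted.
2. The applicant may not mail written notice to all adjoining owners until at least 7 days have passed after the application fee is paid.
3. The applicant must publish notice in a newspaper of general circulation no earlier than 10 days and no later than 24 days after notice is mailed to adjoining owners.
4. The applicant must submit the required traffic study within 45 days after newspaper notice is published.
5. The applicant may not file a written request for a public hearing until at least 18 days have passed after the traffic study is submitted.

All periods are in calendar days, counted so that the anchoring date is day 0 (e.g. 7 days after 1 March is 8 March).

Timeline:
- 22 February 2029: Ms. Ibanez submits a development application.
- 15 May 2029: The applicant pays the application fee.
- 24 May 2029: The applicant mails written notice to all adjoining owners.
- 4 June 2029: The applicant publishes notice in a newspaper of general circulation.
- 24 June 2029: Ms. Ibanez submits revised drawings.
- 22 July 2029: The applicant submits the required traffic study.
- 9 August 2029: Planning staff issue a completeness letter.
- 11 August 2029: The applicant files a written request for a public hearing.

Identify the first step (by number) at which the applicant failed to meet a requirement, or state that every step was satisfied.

Step 4

Step 1 — counting 83 days from 22 February 2029 (when the application is submitted) gives a deadline of 16 May 2029; done 15 May 2029 — timely.
Step 2 — must wait 7 days from 15 May 2029 (when the application fee is paid), so not before 22 May 2029; done 24 May 2029 — permitted.
Step 3 — 10 and 24 days from 24 May 2029 (when notice is mailed to adjoining owners) are 3 June 2029 and 17 June 2029 respectively; 4 June 2029 falls inside that range.
Step 4 — counting 45 days from 4 June 2029 (when newspaper notice is published) gives a deadline of 19 July 2029; 22 July 2029 misses that deadline by 3 days.
The analysis stops there.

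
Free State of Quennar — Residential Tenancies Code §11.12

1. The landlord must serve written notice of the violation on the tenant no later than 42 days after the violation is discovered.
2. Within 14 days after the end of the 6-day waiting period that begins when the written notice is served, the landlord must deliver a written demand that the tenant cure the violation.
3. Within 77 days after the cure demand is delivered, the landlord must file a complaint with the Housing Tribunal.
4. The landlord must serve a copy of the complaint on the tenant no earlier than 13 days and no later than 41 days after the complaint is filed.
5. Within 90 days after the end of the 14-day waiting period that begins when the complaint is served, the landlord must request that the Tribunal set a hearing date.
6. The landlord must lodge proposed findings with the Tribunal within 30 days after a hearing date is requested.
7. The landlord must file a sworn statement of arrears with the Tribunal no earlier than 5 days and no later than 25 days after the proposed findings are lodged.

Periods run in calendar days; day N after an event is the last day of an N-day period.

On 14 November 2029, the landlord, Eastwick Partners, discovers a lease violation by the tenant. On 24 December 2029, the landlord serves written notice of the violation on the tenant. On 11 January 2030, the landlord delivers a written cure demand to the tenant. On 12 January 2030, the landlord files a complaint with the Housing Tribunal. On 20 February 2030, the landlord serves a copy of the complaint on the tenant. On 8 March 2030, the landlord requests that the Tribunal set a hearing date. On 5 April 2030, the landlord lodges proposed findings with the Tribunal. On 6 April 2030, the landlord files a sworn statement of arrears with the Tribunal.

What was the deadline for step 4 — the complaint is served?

22 February 2030

Step 4 runs from 12 January 2030, when the complaint is filed. The window is 13–41 days after 12 January 2030; it closes on 22 February 2030.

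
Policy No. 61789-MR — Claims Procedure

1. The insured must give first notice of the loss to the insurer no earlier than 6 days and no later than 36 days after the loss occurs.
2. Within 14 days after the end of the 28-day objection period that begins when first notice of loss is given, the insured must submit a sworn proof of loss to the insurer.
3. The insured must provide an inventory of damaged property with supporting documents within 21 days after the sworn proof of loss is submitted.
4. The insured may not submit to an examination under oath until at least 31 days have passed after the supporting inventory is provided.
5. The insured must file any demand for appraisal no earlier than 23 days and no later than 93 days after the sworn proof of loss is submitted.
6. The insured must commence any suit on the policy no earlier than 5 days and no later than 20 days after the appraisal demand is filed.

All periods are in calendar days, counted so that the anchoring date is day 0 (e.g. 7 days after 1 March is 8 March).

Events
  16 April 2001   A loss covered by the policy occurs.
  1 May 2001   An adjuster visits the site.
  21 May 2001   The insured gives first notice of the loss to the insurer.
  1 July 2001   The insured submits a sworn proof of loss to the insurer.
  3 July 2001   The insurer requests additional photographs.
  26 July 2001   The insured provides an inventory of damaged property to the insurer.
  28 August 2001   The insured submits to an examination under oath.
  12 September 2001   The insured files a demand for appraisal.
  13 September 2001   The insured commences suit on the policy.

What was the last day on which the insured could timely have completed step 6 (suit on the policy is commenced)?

2 October 2001

Step 6 runs from 12 September 2001, when the appraisal demand is filed. The window is 5–20 days after 12 September 2001; it closes on 2 October 2001.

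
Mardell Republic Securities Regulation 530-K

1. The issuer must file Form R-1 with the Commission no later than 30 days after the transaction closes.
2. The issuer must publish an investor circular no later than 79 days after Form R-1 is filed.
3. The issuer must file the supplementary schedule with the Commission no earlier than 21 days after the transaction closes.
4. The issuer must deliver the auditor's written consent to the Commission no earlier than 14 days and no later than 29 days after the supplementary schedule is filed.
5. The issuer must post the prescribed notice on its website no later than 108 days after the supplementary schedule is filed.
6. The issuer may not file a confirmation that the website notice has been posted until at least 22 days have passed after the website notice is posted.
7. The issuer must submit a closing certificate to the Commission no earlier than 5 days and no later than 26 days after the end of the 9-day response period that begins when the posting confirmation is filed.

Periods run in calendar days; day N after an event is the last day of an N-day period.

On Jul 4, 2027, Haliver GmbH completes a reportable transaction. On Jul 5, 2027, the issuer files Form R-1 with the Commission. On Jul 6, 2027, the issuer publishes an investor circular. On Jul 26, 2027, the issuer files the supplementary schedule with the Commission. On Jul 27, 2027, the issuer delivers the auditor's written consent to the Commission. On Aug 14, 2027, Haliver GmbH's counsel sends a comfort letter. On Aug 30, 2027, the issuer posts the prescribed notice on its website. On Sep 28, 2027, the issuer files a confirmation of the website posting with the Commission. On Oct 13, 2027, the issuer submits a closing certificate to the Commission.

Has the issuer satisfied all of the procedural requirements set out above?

(1) due by Jul 4, 2027 + 30 days = Aug 3, 2027; done Jul 5, 2027 — timely.
(2) due by Jul 5, 2027 + 79 days = Sep 22, 2027; completed Jul 6, 2027, before the deadline.
(3) permitted from Jul 4, 2027 + 21 days = Jul 25, 2027 onward; done Jul 26, 2027, after the minimum wait.
(4) the permitted window runs from Jul 26, 2027 + 14 = Aug 9, 2027 to Jul 26, 2027 + 29 = Aug 24, 2027; Jul 27, 2027 is 13 days too early.
No need to go further; step 4 was not satisfied.

No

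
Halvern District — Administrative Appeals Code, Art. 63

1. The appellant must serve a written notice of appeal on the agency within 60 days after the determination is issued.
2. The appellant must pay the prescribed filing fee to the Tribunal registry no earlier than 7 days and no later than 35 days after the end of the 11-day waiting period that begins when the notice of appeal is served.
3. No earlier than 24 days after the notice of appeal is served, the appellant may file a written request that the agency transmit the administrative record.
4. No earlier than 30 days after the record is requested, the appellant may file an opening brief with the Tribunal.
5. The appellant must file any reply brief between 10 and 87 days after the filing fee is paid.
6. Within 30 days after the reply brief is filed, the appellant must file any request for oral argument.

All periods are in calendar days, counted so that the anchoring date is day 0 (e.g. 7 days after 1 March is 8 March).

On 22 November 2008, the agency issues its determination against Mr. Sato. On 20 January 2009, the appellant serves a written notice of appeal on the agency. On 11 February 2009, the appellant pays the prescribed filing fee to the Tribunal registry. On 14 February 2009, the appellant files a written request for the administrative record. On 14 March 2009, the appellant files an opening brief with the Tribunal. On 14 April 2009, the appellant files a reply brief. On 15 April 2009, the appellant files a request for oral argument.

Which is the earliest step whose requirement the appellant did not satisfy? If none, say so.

Step 1 — counting 60 days from 22 November 2008 (when the determination is issued) gives a deadline of 21 January 2009; 20 January 2009 is within that limit.
Step 2 — 7 and 35 days from 31 January 2009 (end of the 11-day waiting period, which began when the notice of appeal is served on 20 January 2009) are 7 February 2009 and 7 March 2009 respectively; 11 February 2009 falls inside that range.
Step 3 — must wait 24 days from 20 January 2009 (when the notice of appeal is served), so not before 13 February 2009; done 14 February 2009 — permitted.
Step 4 — must wait 30 days from 14 February 2009 (when the record is requested), so not before 16 March 2009; done 14 March 2009 — 2 days too early.

Step 4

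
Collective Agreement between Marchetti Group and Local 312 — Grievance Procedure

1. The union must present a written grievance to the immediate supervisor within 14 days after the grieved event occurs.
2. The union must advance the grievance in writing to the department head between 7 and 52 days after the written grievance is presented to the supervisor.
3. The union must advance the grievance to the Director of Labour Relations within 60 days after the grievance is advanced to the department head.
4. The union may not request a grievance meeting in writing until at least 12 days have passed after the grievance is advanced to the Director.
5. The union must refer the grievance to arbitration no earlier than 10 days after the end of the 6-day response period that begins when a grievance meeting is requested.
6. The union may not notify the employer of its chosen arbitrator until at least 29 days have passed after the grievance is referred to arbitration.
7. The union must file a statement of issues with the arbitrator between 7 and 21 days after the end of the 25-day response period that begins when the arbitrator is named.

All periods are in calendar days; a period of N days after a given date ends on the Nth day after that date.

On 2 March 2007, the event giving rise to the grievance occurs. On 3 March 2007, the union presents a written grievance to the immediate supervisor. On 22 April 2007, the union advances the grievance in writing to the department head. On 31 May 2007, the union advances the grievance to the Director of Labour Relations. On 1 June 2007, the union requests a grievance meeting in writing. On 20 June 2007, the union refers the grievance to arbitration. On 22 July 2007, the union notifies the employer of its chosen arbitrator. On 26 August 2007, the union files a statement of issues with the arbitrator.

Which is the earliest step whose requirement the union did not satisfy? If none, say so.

Step 4

(1) due by 2 March 2007 + 14 days = 16 March 2007; done 3 March 2007 — timely.
(2) the permitted window runs from 3 March 2007 + 7 = 10 March 2007 to 3 March 2007 + 52 = 24 April 2007; 22 April 2007 falls inside that range.
(3) due by 22 April 2007 + 60 days = 21 June 2007; completed 31 May 2007, before the deadline.
(4) permitted from 31 May 2007 + 12 days = 12 June 2007 onward; done 1 June 2007 — 11 days too early.
Later steps need not be reached.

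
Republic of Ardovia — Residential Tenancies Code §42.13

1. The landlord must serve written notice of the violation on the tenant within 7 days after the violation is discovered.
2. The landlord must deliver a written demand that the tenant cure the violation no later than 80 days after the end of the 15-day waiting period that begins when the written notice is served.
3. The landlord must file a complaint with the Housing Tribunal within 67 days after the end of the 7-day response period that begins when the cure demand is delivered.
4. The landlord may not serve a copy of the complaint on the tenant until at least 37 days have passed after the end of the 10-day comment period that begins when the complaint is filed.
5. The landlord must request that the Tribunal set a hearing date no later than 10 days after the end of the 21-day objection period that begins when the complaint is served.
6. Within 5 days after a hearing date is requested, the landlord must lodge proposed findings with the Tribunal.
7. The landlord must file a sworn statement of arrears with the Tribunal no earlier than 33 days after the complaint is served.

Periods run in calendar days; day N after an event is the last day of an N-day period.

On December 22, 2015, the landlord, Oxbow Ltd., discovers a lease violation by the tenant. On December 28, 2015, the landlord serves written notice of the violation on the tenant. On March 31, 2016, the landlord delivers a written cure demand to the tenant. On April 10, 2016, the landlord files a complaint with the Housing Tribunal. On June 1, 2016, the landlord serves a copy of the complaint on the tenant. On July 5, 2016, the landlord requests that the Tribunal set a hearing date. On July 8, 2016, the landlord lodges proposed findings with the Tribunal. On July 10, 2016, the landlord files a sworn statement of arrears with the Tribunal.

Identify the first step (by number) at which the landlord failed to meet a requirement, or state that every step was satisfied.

Step 5

(1) due by December 22, 2015 + 7 days = December 29, 2015; December 28, 2015 is within that limit.
(2) due by January 12, 2016 + 80 days = April 1, 2016; completed March 31, 2016, before the deadline.
(3) due by April 7, 2016 + 67 days = June 13, 2016; done April 10, 2016 — timely.
(4) permitted from April 20, 2016 + 37 days = May 27, 2016 onward; done June 1, 2016 — permitted.
(5) due by June 22, 2016 + 10 days = July 2, 2016; July 5, 2016 misses that deadline by 3 days.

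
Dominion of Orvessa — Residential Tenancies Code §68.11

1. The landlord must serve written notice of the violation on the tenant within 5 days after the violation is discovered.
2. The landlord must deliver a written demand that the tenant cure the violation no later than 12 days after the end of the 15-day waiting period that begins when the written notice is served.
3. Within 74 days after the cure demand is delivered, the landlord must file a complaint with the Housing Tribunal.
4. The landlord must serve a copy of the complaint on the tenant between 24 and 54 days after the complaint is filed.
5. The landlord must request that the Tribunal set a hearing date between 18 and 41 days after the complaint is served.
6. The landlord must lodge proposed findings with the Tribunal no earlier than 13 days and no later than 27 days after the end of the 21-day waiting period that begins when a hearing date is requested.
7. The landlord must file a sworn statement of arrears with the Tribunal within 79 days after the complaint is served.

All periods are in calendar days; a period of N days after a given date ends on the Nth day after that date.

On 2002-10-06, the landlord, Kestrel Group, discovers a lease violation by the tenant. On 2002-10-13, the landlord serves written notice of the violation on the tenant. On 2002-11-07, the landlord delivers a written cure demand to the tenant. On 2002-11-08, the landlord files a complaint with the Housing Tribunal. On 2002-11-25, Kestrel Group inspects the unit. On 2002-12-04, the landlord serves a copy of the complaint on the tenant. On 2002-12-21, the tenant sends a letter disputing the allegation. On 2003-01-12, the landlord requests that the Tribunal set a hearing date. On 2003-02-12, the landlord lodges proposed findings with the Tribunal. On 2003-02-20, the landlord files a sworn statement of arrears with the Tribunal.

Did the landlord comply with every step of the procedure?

No

(1) due by 2002-10-06 + 5 days = 2002-10-11; 2002-10-13 misses that deadline by 2 days.
The analysis stops there.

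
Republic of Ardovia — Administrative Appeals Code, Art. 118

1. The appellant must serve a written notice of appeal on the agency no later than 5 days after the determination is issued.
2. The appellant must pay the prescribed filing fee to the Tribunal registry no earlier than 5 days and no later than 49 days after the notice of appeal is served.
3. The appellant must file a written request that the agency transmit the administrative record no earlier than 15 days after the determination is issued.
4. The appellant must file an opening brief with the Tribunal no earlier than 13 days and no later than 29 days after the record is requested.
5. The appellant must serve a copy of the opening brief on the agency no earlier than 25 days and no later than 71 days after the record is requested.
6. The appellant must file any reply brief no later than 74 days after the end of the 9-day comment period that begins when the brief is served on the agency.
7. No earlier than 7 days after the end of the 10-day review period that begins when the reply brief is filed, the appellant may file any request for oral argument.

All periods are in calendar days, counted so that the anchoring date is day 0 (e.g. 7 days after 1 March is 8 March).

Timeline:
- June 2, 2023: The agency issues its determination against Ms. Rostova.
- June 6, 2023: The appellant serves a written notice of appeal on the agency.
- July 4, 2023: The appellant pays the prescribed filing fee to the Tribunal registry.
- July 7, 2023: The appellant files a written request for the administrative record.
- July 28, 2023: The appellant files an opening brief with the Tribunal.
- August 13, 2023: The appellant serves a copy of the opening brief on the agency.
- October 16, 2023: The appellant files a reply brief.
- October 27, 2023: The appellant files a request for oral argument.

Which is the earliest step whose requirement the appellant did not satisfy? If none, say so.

(1) due by June 2, 2023 + 5 days = June 7, 2023; June 6, 2023 is within that limit.
(2) the permitted window runs from June 6, 2023 + 5 = June 11, 2023 to June 6, 2023 + 49 = July 25, 2023; done July 4, 2023, which is between those dates.
(3) permitted from June 2, 2023 + 15 days = June 17, 2023 onward; done July 7, 2023, after the minimum wait.
(4) the permitted window runs from July 7, 2023 + 13 = July 20, 2023 to July 7, 2023 + 29 = August 5, 2023; done July 28, 2023 — within the window.
(5) the permitted window runs from July 7, 2023 + 25 = August 1, 2023 to July 7, 2023 + 71 = September 16, 2023; done August 13, 2023 — within the window.
(6) due by August 22, 2023 + 74 days = November 4, 2023; done October 16, 2023 — timely.
(7) permitted from October 26, 2023 + 7 days = November 2, 2023 onward; done October 27, 2023 — 6 days too early.
That is the first point of non-compliance.

Step 7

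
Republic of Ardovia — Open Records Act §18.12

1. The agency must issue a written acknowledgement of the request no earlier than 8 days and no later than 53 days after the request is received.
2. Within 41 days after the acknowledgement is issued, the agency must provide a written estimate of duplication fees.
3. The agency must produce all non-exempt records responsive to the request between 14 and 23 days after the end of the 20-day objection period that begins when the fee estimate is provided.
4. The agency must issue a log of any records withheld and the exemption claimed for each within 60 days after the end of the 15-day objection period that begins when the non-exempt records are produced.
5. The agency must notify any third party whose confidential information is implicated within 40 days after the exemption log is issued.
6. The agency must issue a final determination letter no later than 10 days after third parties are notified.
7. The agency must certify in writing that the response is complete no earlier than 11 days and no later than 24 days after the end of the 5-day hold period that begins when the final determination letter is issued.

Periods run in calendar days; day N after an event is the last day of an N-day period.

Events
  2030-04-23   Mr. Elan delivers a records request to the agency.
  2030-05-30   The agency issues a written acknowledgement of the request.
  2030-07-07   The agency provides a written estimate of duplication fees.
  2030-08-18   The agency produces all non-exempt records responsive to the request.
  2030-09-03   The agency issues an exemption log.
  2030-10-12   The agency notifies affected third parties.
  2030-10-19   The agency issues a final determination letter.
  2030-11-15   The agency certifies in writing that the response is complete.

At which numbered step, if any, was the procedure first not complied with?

Step 1: the window is 8–53 days after 2030-04-23 (when the request is received), so 2030-05-01 through 2030-06-15; 2030-05-30 falls inside that range.
Step 2: 41 days after 2030-05-30 (when the acknowledgement is issued) is 2030-07-10; done 2030-07-07 — timely.
Step 3: the window is 14–23 days after 2030-07-27 (end of the 20-day objection period, which began when the fee estimate is provided on 2030-07-07), so 2030-08-10 through 2030-08-19; done 2030-08-18, which is between those dates.
Step 4: 60 days after 2030-09-02 (end of the 15-day objection period, which began when the non-exempt records are produced on 2030-08-18) is 2030-11-01; completed 2030-09-03, before the deadline.
Step 5: 40 days after 2030-09-03 (when the exemption log is issued) is 2030-10-13; 2030-10-12 is within that limit.
Step 6: 10 days after 2030-10-12 (when third parties are notified) is 2030-10-22; 2030-10-19 is within that limit.
Step 7: the window is 11–24 days after 2030-10-24 (end of the 5-day hold period, which began when the final determination letter is issued on 2030-10-19), so 2030-11-04 through 2030-11-17; done 2030-11-15, which is between those dates.

None — every step was satisfied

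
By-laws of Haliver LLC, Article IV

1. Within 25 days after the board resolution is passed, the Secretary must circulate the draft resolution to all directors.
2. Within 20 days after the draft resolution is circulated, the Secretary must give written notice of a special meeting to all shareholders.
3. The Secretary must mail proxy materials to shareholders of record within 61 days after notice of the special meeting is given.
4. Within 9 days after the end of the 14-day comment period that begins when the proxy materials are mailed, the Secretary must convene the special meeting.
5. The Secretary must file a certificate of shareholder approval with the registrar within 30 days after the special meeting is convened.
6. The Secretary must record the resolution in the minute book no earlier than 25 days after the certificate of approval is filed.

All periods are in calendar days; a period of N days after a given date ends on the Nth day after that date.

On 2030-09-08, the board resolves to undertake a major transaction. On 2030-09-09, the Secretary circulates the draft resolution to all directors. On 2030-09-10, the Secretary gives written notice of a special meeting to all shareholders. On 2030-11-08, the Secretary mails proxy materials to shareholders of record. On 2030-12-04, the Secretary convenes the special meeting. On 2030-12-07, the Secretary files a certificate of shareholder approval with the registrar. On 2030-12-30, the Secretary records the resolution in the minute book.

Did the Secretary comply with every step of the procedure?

No

Step 1 — counting 25 days from 2030-09-08 (when the board resolution is passed) gives a deadline of 2030-10-03; 2030-09-09 is within that limit.
Step 2 — counting 20 days from 2030-09-09 (when the draft resolution is circulated) gives a deadline of 2030-09-29; 2030-09-10 is within that limit.
Step 3 — counting 61 days from 2030-09-10 (when notice of the special meeting is given) gives a deadline of 2030-11-10; completed 2030-11-08, before the deadline.
Step 4 — counting 9 days from 2030-11-22 (end of the 14-day comment period, which began when the proxy materials are mailed on 2030-11-08) gives a deadline of 2030-12-01; 2030-12-04 misses that deadline by 3 days.
That is the first point of non-compliance.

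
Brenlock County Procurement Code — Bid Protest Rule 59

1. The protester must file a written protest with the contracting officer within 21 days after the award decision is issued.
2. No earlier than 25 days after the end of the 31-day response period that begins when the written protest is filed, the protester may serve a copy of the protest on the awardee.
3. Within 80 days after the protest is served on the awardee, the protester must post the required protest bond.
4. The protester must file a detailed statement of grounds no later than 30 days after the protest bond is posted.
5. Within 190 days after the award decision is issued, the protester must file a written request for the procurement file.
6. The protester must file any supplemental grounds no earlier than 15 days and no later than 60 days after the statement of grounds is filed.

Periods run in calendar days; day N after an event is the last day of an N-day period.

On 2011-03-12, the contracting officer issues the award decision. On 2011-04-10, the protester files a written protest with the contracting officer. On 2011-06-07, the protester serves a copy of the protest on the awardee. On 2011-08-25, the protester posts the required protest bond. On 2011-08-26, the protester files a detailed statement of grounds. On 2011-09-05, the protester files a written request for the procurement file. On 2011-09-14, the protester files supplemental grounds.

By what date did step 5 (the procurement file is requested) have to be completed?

Step 5 runs from 2011-03-12, when the award decision is issued. 190 days after 2011-03-12 is 2011-09-18.

2011-09-18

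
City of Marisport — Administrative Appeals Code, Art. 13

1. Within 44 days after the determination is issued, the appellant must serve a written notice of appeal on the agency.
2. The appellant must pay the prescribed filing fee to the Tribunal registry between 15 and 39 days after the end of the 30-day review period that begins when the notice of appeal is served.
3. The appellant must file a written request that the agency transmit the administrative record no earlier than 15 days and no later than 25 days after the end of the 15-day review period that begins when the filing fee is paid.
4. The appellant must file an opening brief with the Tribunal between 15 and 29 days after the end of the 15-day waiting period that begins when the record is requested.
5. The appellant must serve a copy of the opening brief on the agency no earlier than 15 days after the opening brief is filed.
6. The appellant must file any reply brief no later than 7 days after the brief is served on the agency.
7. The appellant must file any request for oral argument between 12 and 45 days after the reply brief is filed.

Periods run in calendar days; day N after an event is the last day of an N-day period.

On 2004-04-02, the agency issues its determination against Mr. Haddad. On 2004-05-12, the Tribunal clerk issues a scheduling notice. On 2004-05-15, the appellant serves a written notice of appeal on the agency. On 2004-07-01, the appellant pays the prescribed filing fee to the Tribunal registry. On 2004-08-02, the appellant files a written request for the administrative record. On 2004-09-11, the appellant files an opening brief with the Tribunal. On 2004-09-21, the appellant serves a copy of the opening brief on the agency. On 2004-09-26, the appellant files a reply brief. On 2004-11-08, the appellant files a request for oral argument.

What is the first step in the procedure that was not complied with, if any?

Step 1: 44 days after 2004-04-02 (when the determination is issued) is 2004-05-16; done 2004-05-15 — timely.
Step 2: the window is 15–39 days after 2004-06-14 (end of the 30-day review period, which began when the notice of appeal is served on 2004-05-15), so 2004-06-29 through 2004-07-23; 2004-07-01 falls inside that range.
Step 3: the window is 15–25 days after 2004-07-16 (end of the 15-day review period, which began when the filing fee is paid on 2004-07-01), so 2004-07-31 through 2004-08-10; done 2004-08-02 — within the window.
Step 4: the window is 15–29 days after 2004-08-17 (end of the 15-day waiting period, which began when the record is requested on 2004-08-02), so 2004-09-01 through 2004-09-15; done 2004-09-11 — within the window.
Step 5: the earliest permitted date is 15 days after 2004-09-11 (when the opening brief is filed), i.e. 2004-09-26; done 2004-09-21 — 5 days too early.

Step 5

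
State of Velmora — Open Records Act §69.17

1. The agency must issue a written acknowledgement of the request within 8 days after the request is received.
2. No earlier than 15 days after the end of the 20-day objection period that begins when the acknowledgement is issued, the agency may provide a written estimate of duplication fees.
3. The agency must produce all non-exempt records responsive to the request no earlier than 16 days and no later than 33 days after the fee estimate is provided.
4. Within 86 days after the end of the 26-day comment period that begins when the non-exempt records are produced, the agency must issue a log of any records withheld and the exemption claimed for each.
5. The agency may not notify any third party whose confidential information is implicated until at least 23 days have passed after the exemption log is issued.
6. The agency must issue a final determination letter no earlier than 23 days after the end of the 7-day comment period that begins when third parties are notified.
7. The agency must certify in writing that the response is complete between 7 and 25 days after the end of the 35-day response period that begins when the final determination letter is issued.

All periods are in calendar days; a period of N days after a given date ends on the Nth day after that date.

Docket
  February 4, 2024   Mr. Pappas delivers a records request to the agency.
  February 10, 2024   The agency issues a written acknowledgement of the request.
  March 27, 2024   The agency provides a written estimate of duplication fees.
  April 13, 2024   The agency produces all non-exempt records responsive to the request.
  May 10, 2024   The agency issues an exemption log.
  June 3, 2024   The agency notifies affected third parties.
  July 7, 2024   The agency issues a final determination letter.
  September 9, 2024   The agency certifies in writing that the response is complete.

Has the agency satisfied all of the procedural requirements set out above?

Step 1: 8 days after February 4, 2024 (when the request is received) is February 12, 2024; completed February 10, 2024, before the deadline.
Step 2: the earliest permitted date is 15 days after March 1, 2024 (end of the 20-day objection period, which began when the acknowledgement is issued on February 10, 2024), i.e. March 16, 2024; done March 27, 2024 — permitted.
Step 3: the window is 16–33 days after March 27, 2024 (when the fee estimate is provided), so April 12, 2024 through April 29, 2024; done April 13, 2024, which is between those dates.
Step 4: 86 days after May 9, 2024 (end of the 26-day comment period, which began when the non-exempt records are produced on April 13, 2024) is August 3, 2024; May 10, 2024 is within that limit.
Step 5: the earliest permitted date is 23 days after May 10, 2024 (when the exemption log is issued), i.e. June 2, 2024; June 3, 2024 is on or after that date.
Step 6: the earliest permitted date is 23 days after June 10, 2024 (end of the 7-day comment period, which began when third parties are notified on June 3, 2024), i.e. July 3, 2024; July 7, 2024 is on or after that date.
Step 7: the window is 7–25 days after August 11, 2024 (end of the 35-day response period, which began when the final determination letter is issued on July 7, 2024), so August 18, 2024 through September 5, 2024; September 9, 2024 is 4 days past the end of the window.

No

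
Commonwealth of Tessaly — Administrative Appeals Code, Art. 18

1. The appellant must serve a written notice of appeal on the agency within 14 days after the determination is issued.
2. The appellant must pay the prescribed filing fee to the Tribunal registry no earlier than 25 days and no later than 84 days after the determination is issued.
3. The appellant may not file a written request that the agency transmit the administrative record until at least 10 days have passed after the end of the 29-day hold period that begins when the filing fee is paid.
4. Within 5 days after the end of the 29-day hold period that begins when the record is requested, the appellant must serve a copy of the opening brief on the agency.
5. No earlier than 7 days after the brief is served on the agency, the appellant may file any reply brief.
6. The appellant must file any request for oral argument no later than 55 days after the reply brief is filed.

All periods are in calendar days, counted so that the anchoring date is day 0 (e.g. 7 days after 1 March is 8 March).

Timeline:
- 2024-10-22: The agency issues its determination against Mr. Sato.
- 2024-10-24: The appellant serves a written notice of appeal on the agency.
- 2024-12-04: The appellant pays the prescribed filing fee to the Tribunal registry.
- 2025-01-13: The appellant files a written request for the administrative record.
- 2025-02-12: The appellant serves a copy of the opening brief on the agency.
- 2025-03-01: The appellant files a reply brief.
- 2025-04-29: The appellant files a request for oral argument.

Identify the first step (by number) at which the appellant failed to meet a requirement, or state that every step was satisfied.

Step 6

(1) due by 2024-10-22 + 14 days = 2024-11-05; completed 2024-10-24, before the deadline.
(2) the permitted window runs from 2024-10-22 + 25 = 2024-11-16 to 2024-10-22 + 84 = 2025-01-14; done 2024-12-04 — within the window.
(3) permitted from 2025-01-02 + 10 days = 2025-01-12 onward; done 2025-01-13 — permitted.
(4) due by 2025-02-11 + 5 days = 2025-02-16; completed 2025-02-12, before the deadline.
(5) permitted from 2025-02-12 + 7 days = 2025-02-19 onward; done 2025-03-01 — permitted.
(6) due by 2025-03-01 + 55 days = 2025-04-25; 2025-04-29 misses that deadline by 4 days.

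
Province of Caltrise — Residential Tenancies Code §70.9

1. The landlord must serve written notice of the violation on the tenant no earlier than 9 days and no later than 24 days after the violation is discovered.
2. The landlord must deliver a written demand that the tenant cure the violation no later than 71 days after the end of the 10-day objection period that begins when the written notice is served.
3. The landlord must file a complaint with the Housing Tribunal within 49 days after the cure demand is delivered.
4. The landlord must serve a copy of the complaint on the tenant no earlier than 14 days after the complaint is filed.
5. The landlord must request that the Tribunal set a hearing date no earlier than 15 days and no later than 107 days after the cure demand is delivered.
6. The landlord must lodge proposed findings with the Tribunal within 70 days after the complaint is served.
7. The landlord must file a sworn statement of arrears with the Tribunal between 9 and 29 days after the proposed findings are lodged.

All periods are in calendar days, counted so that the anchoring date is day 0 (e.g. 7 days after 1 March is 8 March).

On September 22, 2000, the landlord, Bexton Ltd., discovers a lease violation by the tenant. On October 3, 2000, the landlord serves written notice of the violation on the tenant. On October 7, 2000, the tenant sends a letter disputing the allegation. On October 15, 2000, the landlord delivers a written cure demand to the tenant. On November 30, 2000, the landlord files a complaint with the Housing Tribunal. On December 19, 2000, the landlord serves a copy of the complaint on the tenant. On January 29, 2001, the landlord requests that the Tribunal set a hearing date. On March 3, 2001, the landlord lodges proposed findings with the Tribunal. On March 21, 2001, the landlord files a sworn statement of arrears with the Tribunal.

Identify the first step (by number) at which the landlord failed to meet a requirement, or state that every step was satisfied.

Step 1: the window is 9–24 days after September 22, 2000 (when the violation is discovered), so October 1, 2000 through October 16, 2000; done October 3, 2000 — within the window.
Step 2: 71 days after October 13, 2000 (end of the 10-day objection period, which began when the written notice is served on October 3, 2000) is December 23, 2000; done October 15, 2000 — timely.
Step 3: 49 days after October 15, 2000 (when the cure demand is delivered) is December 3, 2000; November 30, 2000 is within that limit.
Step 4: the earliest permitted date is 14 days after November 30, 2000 (when the complaint is filed), i.e. December 14, 2000; done December 19, 2000 — permitted.
Step 5: the window is 15–107 days after October 15, 2000 (when the cure demand is delivered), so October 30, 2000 through January 30, 2001; done January 29, 2001 — within the window.
Step 6: 70 days after December 19, 2000 (when the complaint is served) is February 27, 2001; done March 3, 2001 — 4 days late.
Later steps need not be reached.

Step 6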